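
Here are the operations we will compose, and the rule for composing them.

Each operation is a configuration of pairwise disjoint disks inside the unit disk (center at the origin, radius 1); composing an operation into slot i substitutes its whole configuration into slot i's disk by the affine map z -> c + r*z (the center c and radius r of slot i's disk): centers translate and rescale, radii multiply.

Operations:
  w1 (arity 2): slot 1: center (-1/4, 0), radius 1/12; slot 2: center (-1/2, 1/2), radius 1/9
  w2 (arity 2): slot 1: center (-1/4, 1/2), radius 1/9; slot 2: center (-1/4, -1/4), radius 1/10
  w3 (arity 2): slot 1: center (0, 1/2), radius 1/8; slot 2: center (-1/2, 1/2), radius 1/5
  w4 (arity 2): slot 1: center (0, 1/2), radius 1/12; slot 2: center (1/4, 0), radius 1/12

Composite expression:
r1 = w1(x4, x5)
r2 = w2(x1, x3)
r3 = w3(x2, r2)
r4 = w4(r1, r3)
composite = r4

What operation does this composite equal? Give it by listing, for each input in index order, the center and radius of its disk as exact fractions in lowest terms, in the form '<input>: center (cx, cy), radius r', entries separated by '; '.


x1: center (49/240, 1/20), radius 1/540; x2: center (1/4, 1/24), radius 1/96; x3: center (49/240, 3/80), radius 1/600; x4: center (-1/48, 1/2), radius 1/144; x5: center (-1/24, 13/24), radius 1/108


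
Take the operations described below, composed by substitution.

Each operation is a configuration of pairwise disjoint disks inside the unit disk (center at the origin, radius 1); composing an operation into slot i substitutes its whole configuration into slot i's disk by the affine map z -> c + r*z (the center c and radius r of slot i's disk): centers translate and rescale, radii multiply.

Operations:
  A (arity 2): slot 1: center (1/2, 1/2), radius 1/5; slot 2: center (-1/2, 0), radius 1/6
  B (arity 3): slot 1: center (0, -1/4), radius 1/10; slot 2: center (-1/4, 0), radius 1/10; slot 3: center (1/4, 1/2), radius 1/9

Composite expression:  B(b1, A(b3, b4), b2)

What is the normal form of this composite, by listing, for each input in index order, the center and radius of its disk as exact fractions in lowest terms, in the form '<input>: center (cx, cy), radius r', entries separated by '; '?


b1: center (0, -1/4), radius 1/10; b2: center (1/4, 1/2), radius 1/9; b3: center (-1/5, 1/20), radius 1/50; b4: center (-3/10, 0), radius 1/60


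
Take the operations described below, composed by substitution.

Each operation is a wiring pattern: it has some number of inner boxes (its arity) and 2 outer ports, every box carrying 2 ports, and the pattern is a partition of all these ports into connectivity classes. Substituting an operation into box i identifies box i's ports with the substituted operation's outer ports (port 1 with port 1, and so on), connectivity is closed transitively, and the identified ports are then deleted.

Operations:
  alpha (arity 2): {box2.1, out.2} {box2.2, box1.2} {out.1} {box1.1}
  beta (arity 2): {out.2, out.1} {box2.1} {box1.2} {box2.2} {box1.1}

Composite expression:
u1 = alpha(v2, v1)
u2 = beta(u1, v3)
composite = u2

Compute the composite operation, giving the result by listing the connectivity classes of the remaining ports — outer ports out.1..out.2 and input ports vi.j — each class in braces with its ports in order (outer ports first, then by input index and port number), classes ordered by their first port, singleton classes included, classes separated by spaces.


Substituting into beta glues patterns; closure does the rest.
composing alpha on (v2, v1), with out.j its own outer ports: {out.1} {out.2, v1.1} {v1.2, v2.2} {v2.1}
composing beta on (v2, v1, v3), with out.j its own outer ports: {out.1, out.2} {v1.1} {v1.2, v2.2} {v2.1} {v3.1} {v3.2}

{out.1, out.2} {v1.1} {v1.2, v2.2} {v2.1} {v3.1} {v3.2}


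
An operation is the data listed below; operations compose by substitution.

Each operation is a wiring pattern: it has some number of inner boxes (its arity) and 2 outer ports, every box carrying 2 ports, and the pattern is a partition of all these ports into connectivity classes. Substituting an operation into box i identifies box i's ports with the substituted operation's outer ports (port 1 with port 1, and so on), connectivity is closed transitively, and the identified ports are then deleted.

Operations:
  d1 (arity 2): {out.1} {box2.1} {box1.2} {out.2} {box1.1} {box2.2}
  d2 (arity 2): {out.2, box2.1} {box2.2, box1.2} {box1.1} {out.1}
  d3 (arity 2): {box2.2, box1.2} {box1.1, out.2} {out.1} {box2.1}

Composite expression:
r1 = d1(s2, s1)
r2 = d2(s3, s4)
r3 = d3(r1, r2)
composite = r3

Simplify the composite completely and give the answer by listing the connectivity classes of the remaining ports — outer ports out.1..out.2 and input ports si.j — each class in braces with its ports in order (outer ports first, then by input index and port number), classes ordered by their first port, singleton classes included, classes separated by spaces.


{out.1} {out.2} {s1.1} {s1.2} {s2.1} {s2.2} {s3.1} {s3.2, s4.2} {s4.1}

After gluing at d3, chains via deleted ports link the s-ports.
stage d1: inputs (s2, s1), connectivity {out.1} {out.2} {s1.1} {s1.2} {s2.1} {s2.2}, out.j its boundary
stage d2: inputs (s3, s4), connectivity {out.1} {out.2, s4.1} {s3.1} {s3.2, s4.2}, out.j its boundary
stage d3: inputs (s2, s1, s3, s4), connectivity {out.1} {out.2} {s1.1} {s1.2} {s2.1} {s2.2} {s3.1} {s3.2, s4.2} {s4.1}, out.j its boundary


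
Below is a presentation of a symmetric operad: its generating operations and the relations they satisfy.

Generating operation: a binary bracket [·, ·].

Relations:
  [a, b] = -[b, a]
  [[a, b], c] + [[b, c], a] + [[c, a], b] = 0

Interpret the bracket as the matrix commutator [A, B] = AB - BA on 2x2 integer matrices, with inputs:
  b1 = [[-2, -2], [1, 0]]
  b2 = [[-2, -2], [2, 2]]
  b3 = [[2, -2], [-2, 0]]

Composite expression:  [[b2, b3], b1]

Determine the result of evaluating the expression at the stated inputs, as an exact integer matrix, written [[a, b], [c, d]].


[[4, -8], [-8, -4]]


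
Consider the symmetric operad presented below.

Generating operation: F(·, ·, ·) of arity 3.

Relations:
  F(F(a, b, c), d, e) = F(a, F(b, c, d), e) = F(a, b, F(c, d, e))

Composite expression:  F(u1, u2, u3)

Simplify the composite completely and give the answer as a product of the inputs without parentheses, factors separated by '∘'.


u1 ∘ u2 ∘ u3


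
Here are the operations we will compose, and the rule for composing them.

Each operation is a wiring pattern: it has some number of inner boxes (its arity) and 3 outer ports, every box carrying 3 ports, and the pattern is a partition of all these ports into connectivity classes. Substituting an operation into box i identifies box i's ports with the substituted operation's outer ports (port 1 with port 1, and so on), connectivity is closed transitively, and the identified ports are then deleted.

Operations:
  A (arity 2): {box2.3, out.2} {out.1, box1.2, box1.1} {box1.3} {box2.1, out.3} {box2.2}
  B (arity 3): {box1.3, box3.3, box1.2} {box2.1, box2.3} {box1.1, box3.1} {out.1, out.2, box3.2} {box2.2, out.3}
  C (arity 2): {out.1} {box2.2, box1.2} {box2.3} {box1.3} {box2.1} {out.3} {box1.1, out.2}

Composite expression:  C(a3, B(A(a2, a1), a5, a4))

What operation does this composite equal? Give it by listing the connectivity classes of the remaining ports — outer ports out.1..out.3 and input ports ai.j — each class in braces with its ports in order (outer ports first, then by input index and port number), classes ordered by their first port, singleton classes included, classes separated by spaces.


{out.1} {out.2, a3.1} {out.3} {a1.1, a1.3, a4.3} {a1.2} {a2.1, a2.2, a4.1} {a2.3} {a3.2, a4.2} {a3.3} {a5.1, a5.3} {a5.2}

Reachability decides: close wires over C-identified ports.
through A, on inputs (a2, a1): {out.1, a2.1, a2.2} {out.2, a1.3} {out.3, a1.1} {a1.2} {a2.3} (out.j = stage outer ports)
through B, on inputs (a2, a1, a5, a4): {out.1, out.2, a4.2} {out.3, a5.2} {a1.1, a1.3, a4.3} {a1.2} {a2.1, a2.2, a4.1} {a2.3} {a5.1, a5.3} (out.j = stage outer ports)
through C, on inputs (a3, a2, a1, a5, a4): {out.1} {out.2, a3.1} {out.3} {a1.1, a1.3, a4.3} {a1.2} {a2.1, a2.2, a4.1} {a2.3} {a3.2, a4.2} {a3.3} {a5.1, a5.3} {a5.2} (out.j = stage outer ports)


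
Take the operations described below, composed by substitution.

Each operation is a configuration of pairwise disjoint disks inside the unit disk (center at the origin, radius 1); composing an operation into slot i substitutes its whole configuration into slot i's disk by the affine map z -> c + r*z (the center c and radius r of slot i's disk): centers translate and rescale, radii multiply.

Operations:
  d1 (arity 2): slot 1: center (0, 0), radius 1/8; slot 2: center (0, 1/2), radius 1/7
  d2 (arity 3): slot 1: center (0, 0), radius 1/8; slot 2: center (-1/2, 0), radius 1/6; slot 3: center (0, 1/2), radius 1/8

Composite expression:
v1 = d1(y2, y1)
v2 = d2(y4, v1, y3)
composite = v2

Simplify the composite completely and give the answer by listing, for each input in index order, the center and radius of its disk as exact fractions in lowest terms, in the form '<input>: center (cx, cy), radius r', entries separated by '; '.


Below d2, radii multiply path by path; the y-disk centers shift.
for y4, the 1-step affine chain lands on center (0, 0), radius 1/8
for y2, the 2-step affine chain lands on center (-1/2, 0), radius 1/48
for y1, the 2-step affine chain lands on center (-1/2, 1/12), radius 1/42
for y3, the 1-step affine chain lands on center (0, 1/2), radius 1/8

y1: center (-1/2, 1/12), radius 1/42; y2: center (-1/2, 0), radius 1/48; y3: center (0, 1/2), radius 1/8; y4: center (0, 0), radius 1/8


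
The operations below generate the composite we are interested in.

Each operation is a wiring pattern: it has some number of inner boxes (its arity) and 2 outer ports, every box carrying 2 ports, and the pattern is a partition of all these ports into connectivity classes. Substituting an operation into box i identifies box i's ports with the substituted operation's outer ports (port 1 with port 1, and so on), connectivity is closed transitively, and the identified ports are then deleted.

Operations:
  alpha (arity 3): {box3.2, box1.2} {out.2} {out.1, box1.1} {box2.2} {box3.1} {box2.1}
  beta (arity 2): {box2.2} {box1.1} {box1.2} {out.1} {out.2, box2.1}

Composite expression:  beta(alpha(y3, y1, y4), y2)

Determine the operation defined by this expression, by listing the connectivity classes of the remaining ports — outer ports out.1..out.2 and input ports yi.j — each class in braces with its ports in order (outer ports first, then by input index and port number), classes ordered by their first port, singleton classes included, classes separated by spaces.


{out.1} {out.2, y2.1} {y1.1} {y1.2} {y2.2} {y3.1} {y3.2, y4.2} {y4.1}

Substituting into beta glues patterns; closure does the rest.
alpha over (y3, y1, y4) gives {out.1, y3.1} {out.2} {y1.1} {y1.2} {y3.2, y4.2} {y4.1}, out.j being that stage's outer ports
beta over (y3, y1, y4, y2) gives {out.1} {out.2, y2.1} {y1.1} {y1.2} {y2.2} {y3.1} {y3.2, y4.2} {y4.1}, out.j being that stage's outer ports


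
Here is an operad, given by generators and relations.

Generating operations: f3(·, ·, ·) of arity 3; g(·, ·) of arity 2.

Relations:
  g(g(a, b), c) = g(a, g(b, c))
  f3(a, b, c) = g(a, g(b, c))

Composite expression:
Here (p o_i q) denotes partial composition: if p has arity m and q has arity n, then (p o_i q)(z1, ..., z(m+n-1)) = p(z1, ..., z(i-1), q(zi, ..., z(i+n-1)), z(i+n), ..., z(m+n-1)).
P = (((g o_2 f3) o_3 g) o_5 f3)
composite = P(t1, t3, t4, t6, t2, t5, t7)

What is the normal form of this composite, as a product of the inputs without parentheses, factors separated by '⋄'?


Every regrouping of g is equal, so read the t-inputs in written order.
g(t4, t6) spells out as t4 ⋄ t6
f3(t2, t5, t7) spells out as t2 ⋄ t5 ⋄ t7
f3(t3, g(t4, t6), f3(t2, t5, t7)) spells out as t3 ⋄ t4 ⋄ t6 ⋄ t2 ⋄ t5 ⋄ t7
g(t1, f3(t3, g(t4, t6), f3(t2, t5, t7))) spells out as t1 ⋄ t3 ⋄ t4 ⋄ t6 ⋄ t2 ⋄ t5 ⋄ t7

t1 ⋄ t3 ⋄ t4 ⋄ t6 ⋄ t2 ⋄ t5 ⋄ t7


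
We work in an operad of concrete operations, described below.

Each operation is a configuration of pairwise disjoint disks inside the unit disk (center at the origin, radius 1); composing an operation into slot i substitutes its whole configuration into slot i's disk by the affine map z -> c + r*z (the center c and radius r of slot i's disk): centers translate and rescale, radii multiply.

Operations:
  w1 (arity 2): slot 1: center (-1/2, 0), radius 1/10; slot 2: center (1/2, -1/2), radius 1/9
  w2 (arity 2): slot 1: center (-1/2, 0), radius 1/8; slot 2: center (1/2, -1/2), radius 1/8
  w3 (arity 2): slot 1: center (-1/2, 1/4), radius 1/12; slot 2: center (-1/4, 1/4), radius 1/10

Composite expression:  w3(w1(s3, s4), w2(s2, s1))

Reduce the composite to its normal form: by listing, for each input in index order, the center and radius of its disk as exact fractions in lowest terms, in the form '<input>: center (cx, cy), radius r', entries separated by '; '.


Below w3, radii multiply path by path; the s-disk centers shift.
for s3, the 2-step affine chain lands on center (-13/24, 1/4), radius 1/120
for s4, the 2-step affine chain lands on center (-11/24, 5/24), radius 1/108
for s2, the 2-step affine chain lands on center (-3/10, 1/4), radius 1/80
for s1, the 2-step affine chain lands on center (-1/5, 1/5), radius 1/80

s1: center (-1/5, 1/5), radius 1/80; s2: center (-3/10, 1/4), radius 1/80; s3: center (-13/24, 1/4), radius 1/120; s4: center (-11/24, 5/24), radius 1/108


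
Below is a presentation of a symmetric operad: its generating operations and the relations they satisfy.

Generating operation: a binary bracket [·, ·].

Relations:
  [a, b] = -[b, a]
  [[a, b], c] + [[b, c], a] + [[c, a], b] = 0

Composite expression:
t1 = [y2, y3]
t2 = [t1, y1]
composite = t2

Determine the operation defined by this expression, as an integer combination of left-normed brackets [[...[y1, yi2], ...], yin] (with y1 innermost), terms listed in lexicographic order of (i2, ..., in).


Antisymmetry and Jacobi reduce to y1-anchored left-normed brackets.
Composite bracket: [[y2, y3], y1]
Each bracket splits as ab - ba, giving 4 signed words (2^2 = 4).
Only words starting with y1 matter:
  y1y2y3 (sign -1) contributes -[[y1, y2], y3]
  y1y3y2 (sign +1) contributes +[[y1, y3], y2]

-[[y1, y2], y3] + [[y1, y3], y2]


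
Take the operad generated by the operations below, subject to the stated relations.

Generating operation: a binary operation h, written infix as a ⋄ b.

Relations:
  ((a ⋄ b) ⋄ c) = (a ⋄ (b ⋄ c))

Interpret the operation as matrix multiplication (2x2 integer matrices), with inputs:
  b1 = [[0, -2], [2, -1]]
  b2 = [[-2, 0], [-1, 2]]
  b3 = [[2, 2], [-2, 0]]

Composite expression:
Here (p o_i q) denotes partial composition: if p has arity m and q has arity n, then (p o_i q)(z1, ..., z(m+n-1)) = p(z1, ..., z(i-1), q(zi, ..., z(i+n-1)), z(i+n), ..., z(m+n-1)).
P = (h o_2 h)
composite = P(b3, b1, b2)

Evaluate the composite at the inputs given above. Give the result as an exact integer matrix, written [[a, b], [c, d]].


[[-2, -12], [-4, 8]]

(b1 ⋄ b2) = [[2, -4], [-3, -2]]
(b3 ⋄ (b1 ⋄ b2)) = [[-2, -12], [-4, 8]]


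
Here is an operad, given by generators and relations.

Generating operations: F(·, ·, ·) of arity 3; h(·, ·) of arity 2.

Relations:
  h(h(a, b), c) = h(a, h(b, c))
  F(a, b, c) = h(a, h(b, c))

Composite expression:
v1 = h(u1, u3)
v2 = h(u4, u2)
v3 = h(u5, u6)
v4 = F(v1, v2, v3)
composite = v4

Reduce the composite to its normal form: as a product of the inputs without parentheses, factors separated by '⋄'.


All parenthesizations of F agree; list the u-inputs left to right.
h(u1, u3) spells out as u1 ⋄ u3
h(u4, u2) spells out as u4 ⋄ u2
h(u5, u6) spells out as u5 ⋄ u6
F(h(u1, u3), h(u4, u2), h(u5, u6)) spells out as u1 ⋄ u3 ⋄ u4 ⋄ u2 ⋄ u5 ⋄ u6

u1 ⋄ u3 ⋄ u4 ⋄ u2 ⋄ u5 ⋄ u6


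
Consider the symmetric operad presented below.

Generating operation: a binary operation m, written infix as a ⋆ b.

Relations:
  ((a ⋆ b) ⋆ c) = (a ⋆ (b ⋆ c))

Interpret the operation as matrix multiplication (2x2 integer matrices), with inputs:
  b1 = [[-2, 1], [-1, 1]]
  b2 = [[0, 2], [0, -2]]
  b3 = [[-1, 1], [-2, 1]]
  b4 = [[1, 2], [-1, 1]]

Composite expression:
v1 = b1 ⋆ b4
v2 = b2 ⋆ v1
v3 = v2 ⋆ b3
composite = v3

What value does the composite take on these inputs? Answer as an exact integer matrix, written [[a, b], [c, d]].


[[8, -6], [-8, 6]]

(b1 ⋆ b4) = [[-3, -3], [-2, -1]]
(b2 ⋆ (b1 ⋆ b4)) = [[-4, -2], [4, 2]]
((b2 ⋆ (b1 ⋆ b4)) ⋆ b3) = [[8, -6], [-8, 6]]


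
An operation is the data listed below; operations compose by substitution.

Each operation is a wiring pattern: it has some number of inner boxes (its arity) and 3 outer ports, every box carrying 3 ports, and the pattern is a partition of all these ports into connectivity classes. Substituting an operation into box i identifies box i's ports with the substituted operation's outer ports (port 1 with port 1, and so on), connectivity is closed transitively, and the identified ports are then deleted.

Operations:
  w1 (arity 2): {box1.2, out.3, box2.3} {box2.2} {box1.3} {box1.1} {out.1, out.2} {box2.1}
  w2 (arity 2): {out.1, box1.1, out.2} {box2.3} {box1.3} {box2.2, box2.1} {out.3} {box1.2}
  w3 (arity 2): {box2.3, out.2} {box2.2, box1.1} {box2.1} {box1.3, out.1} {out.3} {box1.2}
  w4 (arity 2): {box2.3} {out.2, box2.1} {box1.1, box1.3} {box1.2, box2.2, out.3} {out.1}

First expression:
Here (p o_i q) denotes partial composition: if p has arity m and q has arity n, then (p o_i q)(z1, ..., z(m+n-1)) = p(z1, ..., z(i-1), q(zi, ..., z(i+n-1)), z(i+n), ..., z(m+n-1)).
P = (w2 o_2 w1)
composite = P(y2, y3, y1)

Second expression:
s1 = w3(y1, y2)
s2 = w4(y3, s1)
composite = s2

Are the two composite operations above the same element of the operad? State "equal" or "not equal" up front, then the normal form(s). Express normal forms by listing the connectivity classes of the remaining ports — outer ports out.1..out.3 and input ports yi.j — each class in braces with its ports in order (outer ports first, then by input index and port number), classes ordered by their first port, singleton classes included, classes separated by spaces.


The first expression reduces to {out.1, out.2, y2.1} {out.3} {y1.1} {y1.2} {y1.3, y3.2} {y2.2} {y2.3} {y3.1} {y3.3}
The second expression reduces to {out.1} {out.2, y1.3} {out.3, y2.3, y3.2} {y1.1, y2.2} {y1.2} {y2.1} {y3.1, y3.3}
The forms do not match — not equal.

not equal; first: {out.1, out.2, y2.1} {out.3} {y1.1} {y1.2} {y1.3, y3.2} {y2.2} {y2.3} {y3.1} {y3.3}; second: {out.1} {out.2, y1.3} {out.3, y2.3, y3.2} {y1.1, y2.2} {y1.2} {y2.1} {y3.1, y3.3}


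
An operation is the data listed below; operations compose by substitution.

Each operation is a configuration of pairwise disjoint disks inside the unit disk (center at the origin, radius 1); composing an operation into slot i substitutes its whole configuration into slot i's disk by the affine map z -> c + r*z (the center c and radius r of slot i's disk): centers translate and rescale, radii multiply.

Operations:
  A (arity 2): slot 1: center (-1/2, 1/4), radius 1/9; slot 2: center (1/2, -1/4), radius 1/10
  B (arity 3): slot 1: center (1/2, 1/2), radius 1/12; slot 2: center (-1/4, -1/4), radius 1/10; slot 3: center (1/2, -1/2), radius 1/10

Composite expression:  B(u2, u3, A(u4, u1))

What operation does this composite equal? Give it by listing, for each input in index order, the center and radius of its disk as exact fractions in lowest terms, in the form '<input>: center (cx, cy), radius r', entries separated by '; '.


Below B, radii multiply path by path; the u-disk centers shift.
input u2: applying the 1 nested substitution gives center (1/2, 1/2), radius 1/12
input u3: applying the 1 nested substitution gives center (-1/4, -1/4), radius 1/10
input u4: applying the 2 nested substitutions gives center (9/20, -19/40), radius 1/90
input u1: applying the 2 nested substitutions gives center (11/20, -21/40), radius 1/100

u1: center (11/20, -21/40), radius 1/100; u2: center (1/2, 1/2), radius 1/12; u3: center (-1/4, -1/4), radius 1/10; u4: center (9/20, -19/40), radius 1/90


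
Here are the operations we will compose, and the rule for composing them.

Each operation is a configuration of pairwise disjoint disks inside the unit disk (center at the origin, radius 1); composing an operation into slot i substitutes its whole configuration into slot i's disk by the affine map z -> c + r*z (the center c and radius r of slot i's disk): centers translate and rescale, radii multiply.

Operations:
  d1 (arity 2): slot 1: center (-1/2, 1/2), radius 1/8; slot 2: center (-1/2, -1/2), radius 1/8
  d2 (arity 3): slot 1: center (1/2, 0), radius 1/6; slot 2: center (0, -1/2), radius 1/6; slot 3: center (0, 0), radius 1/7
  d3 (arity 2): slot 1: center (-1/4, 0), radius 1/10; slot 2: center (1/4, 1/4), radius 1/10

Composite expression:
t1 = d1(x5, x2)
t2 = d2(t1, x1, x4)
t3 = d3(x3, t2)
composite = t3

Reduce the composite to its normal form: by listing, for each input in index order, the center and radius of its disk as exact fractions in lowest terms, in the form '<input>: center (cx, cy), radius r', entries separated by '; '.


Affine substitution under d3: radii multiply and x-centers shift.
input x3: composing its 1 substitution step yields center (-1/4, 0), radius 1/10
input x5: composing its 3 substitution steps yields center (7/24, 31/120), radius 1/480
input x2: composing its 3 substitution steps yields center (7/24, 29/120), radius 1/480
input x1: composing its 2 substitution steps yields center (1/4, 1/5), radius 1/60
input x4: composing its 2 substitution steps yields center (1/4, 1/4), radius 1/70

x1: center (1/4, 1/5), radius 1/60; x2: center (7/24, 29/120), radius 1/480; x3: center (-1/4, 0), radius 1/10; x4: center (1/4, 1/4), radius 1/70; x5: center (7/24, 31/120), radius 1/480


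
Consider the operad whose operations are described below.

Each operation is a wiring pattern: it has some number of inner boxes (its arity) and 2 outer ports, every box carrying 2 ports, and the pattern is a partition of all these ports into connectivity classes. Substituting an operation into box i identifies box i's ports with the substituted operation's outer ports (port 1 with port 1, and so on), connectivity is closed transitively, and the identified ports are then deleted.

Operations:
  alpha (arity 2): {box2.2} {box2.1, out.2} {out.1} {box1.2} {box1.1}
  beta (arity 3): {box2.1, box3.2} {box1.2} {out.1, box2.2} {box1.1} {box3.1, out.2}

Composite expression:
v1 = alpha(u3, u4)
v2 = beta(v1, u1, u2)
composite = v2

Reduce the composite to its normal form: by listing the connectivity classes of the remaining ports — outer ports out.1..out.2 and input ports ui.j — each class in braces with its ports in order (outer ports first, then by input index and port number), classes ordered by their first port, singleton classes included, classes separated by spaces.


After gluing at beta, chains via deleted ports link the u-ports.
alpha over (u3, u4) gives {out.1} {out.2, u4.1} {u3.1} {u3.2} {u4.2}, out.j being that stage's outer ports
beta over (u3, u4, u1, u2) gives {out.1, u1.2} {out.2, u2.1} {u1.1, u2.2} {u3.1} {u3.2} {u4.1} {u4.2}, out.j being that stage's outer ports

{out.1, u1.2} {out.2, u2.1} {u1.1, u2.2} {u3.1} {u3.2} {u4.1} {u4.2}


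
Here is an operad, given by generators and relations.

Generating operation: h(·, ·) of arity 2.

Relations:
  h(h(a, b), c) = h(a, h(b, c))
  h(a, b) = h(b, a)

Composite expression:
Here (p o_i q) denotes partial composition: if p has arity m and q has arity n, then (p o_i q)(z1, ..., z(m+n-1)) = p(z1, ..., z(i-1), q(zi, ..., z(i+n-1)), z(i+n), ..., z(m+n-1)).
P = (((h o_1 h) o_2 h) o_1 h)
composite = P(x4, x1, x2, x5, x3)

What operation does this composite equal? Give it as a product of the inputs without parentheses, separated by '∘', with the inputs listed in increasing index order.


x1 ∘ x2 ∘ x3 ∘ x4 ∘ x5

Both nesting and order wash out for h; what remains is which x's occur.
h(x4, x1) unparenthesizes to x4 ∘ x1
h(x2, x5) unparenthesizes to x2 ∘ x5
h(h(x4, x1), h(x2, x5)) unparenthesizes to x4 ∘ x1 ∘ x2 ∘ x5
h(h(h(x4, x1), h(x2, x5)), x3) unparenthesizes to x4 ∘ x1 ∘ x2 ∘ x5 ∘ x3
putting the inputs in ascending order: x1 ∘ x2 ∘ x3 ∘ x4 ∘ x5


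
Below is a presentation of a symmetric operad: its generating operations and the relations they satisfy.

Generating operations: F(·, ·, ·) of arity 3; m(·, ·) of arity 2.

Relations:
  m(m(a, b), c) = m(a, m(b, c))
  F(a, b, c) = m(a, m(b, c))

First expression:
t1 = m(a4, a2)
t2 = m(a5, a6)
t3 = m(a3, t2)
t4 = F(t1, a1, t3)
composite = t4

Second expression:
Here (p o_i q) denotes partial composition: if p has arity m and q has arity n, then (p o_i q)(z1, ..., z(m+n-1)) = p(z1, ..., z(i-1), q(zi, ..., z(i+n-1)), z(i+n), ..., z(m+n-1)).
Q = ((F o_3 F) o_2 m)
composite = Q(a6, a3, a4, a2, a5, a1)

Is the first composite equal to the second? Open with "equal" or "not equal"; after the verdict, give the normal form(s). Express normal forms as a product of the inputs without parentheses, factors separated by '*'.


not equal; first: a4 * a2 * a1 * a3 * a5 * a6; second: a6 * a3 * a4 * a2 * a5 * a1


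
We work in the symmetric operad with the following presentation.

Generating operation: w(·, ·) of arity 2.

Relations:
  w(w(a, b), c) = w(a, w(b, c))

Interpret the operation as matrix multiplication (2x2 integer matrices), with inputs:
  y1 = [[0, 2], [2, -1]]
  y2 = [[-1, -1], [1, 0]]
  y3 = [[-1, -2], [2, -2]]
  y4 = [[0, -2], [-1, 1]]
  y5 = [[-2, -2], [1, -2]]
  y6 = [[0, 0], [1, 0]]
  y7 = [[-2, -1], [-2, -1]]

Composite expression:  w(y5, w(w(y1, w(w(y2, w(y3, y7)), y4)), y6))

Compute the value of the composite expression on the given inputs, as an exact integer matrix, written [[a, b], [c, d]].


[[-18, 0], [-72, 0]]

w(y3, y7) = [[6, 3], [0, 0]]
w(y2, w(y3, y7)) = [[-6, -3], [6, 3]]
w(w(y2, w(y3, y7)), y4) = [[3, 9], [-3, -9]]
w(y1, w(w(y2, w(y3, y7)), y4)) = [[-6, -18], [9, 27]]
w(w(y1, w(w(y2, w(y3, y7)), y4)), y6) = [[-18, 0], [27, 0]]
w(y5, w(w(y1, w(w(y2, w(y3, y7)), y4)), y6)) = [[-18, 0], [-72, 0]]


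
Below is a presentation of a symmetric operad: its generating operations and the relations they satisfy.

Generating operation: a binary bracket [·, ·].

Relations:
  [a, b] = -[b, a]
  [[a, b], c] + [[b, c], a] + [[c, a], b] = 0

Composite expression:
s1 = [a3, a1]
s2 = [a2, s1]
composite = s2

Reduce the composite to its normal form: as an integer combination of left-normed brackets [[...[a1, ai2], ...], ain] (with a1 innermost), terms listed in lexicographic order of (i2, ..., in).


[[a1, a3], a2]


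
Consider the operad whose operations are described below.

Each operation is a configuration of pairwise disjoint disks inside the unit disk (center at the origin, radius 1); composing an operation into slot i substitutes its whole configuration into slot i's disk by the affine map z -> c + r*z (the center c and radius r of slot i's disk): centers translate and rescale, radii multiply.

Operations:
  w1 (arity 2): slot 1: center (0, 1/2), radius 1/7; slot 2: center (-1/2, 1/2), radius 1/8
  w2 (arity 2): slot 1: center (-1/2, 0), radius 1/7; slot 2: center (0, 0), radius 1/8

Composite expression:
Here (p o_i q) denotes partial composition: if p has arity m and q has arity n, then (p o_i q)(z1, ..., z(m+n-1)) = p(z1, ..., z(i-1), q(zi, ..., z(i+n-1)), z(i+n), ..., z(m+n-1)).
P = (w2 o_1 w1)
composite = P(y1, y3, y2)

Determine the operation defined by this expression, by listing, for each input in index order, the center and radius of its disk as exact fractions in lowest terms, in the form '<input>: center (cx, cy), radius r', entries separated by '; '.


Only the slot chain above each y matters under w2; compose those maps.
tracing y1 down its 2-map path: center (-1/2, 1/14), radius 1/49
tracing y3 down its 2-map path: center (-4/7, 1/14), radius 1/56
tracing y2 down its 1-map path: center (0, 0), radius 1/8

y1: center (-1/2, 1/14), radius 1/49; y2: center (0, 0), radius 1/8; y3: center (-4/7, 1/14), radius 1/56


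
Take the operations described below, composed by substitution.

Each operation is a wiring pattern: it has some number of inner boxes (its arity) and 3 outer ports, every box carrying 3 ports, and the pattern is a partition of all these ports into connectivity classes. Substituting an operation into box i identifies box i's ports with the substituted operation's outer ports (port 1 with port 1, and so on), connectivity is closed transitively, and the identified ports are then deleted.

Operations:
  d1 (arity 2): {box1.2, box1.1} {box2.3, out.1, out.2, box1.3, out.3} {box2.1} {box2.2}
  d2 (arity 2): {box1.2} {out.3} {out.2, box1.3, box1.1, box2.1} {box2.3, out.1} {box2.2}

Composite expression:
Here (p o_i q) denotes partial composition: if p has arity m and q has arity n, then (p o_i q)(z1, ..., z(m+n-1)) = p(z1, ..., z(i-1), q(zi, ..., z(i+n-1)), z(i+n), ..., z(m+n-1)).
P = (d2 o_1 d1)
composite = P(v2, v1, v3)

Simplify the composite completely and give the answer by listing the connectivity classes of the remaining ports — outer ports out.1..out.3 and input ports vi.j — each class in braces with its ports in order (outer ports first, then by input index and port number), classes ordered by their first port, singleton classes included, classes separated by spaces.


{out.1, v3.3} {out.2, v1.3, v2.3, v3.1} {out.3} {v1.1} {v1.2} {v2.1, v2.2} {v3.2}

Connectivity passes through glued d2-boundaries; trace each wire chain.
the subtree at d1 composes to {out.1, out.2, out.3, v1.3, v2.3} {v1.1} {v1.2} {v2.1, v2.2} on (v2, v1); out.j = own outer ports
the subtree at d2 composes to {out.1, v3.3} {out.2, v1.3, v2.3, v3.1} {out.3} {v1.1} {v1.2} {v2.1, v2.2} {v3.2} on (v2, v1, v3); out.j = own outer ports


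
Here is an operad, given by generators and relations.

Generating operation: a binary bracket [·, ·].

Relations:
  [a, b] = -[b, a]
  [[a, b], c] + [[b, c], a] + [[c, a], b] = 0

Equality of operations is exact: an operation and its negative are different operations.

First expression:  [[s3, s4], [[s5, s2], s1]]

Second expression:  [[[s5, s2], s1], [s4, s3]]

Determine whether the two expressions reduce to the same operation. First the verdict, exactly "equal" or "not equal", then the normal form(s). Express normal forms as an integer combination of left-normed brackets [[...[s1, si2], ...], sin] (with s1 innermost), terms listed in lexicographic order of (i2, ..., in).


equal — both sides give -[[[[s1, s2], s5], s3], s4] + [[[[s1, s2], s5], s4], s3] + [[[[s1, s5], s2], s3], s4] - [[[[s1, s5], s2], s4], s3]

The first expression, normalized: -[[[[s1, s2], s5], s3], s4] + [[[[s1, s2], s5], s4], s3] + [[[[s1, s5], s2], s3], s4] - [[[[s1, s5], s2], s4], s3]
The second expression, normalized: -[[[[s1, s2], s5], s3], s4] + [[[[s1, s2], s5], s4], s3] + [[[[s1, s5], s2], s3], s4] - [[[[s1, s5], s2], s4], s3]
The forms coincide; equal.


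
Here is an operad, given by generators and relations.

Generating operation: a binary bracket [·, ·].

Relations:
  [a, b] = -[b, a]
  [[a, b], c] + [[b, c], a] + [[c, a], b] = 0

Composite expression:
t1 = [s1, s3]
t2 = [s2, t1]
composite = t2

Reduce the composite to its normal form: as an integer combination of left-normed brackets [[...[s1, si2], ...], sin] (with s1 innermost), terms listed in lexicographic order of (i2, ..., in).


-[[s1, s3], s2]

In the tensor algebra, words opening s1 carry the s1-anchored form.
Composite bracket: [s2, [s1, s3]]
Full expansion: 4 signed words from ab - ba (2^2 = 4).
Keep just the words that open with s1:
  s1s3s2 appears with sign -1, giving the term -[[s1, s3], s2]


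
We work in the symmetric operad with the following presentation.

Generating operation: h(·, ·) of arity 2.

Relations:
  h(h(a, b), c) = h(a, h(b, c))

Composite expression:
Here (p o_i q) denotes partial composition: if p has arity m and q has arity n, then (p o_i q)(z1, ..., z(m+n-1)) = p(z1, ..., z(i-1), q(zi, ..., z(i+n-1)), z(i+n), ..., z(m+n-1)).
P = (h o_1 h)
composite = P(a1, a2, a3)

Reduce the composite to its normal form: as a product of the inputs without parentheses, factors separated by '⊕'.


Key point: h is associative — brackets drop, the a-order remains.
h(a1, a2) spells out as a1 ⊕ a2
h(h(a1, a2), a3) spells out as a1 ⊕ a2 ⊕ a3

a1 ⊕ a2 ⊕ a3


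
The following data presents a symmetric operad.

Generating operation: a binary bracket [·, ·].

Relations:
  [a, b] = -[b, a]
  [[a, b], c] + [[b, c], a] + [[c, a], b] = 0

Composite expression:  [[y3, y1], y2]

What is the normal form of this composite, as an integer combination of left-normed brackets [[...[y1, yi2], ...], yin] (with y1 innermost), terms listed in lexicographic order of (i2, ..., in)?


-[[y1, y3], y2]


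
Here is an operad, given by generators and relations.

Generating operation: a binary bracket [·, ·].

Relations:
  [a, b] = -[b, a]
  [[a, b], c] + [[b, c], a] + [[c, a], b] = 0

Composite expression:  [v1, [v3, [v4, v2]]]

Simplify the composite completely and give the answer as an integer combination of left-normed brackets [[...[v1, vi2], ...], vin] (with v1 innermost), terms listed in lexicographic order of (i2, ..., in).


[[[v1, v2], v4], v3] - [[[v1, v3], v2], v4] + [[[v1, v3], v4], v2] - [[[v1, v4], v2], v3]

In the tensor algebra, words opening v1 carry the v1-anchored form.
Composite bracket: [v1, [v3, [v4, v2]]]
Full expansion: 8 signed words from ab - ba (2^3 = 8).
The v1-initial words carry the normal form:
  sign of v1v2v4v3 is +1, so it contributes +[[[v1, v2], v4], v3]
  sign of v1v3v2v4 is -1, so it contributes -[[[v1, v3], v2], v4]
  sign of v1v3v4v2 is +1, so it contributes +[[[v1, v3], v4], v2]
  sign of v1v4v2v3 is -1, so it contributes -[[[v1, v4], v2], v3]


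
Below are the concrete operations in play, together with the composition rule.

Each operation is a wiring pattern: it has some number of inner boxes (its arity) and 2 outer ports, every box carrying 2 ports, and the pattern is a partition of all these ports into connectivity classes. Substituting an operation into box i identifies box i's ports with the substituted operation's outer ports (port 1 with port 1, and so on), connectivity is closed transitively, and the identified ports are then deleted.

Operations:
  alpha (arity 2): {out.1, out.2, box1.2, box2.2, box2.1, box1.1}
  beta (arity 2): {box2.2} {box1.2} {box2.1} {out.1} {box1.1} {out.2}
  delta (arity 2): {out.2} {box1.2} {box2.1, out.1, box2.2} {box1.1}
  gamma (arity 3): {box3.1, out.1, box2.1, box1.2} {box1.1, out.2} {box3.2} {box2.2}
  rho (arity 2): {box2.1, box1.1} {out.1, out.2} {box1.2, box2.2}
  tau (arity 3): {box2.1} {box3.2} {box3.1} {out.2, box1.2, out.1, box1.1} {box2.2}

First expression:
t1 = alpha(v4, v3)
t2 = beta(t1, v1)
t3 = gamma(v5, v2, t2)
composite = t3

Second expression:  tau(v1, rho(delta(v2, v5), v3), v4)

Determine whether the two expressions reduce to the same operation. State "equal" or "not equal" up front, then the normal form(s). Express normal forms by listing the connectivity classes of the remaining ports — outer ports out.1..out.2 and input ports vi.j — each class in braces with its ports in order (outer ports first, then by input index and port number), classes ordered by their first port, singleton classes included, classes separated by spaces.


The first expression, normalized: {out.1, v2.1, v5.2} {out.2, v5.1} {v1.1} {v1.2} {v2.2} {v3.1, v3.2, v4.1, v4.2}
The second expression, normalized: {out.1, out.2, v1.1, v1.2} {v2.1} {v2.2} {v3.1, v5.1, v5.2} {v3.2} {v4.1} {v4.2}
The forms do not match — not equal.

not equal; first: {out.1, v2.1, v5.2} {out.2, v5.1} {v1.1} {v1.2} {v2.2} {v3.1, v3.2, v4.1, v4.2}; second: {out.1, out.2, v1.1, v1.2} {v2.1} {v2.2} {v3.1, v5.1, v5.2} {v3.2} {v4.1} {v4.2}


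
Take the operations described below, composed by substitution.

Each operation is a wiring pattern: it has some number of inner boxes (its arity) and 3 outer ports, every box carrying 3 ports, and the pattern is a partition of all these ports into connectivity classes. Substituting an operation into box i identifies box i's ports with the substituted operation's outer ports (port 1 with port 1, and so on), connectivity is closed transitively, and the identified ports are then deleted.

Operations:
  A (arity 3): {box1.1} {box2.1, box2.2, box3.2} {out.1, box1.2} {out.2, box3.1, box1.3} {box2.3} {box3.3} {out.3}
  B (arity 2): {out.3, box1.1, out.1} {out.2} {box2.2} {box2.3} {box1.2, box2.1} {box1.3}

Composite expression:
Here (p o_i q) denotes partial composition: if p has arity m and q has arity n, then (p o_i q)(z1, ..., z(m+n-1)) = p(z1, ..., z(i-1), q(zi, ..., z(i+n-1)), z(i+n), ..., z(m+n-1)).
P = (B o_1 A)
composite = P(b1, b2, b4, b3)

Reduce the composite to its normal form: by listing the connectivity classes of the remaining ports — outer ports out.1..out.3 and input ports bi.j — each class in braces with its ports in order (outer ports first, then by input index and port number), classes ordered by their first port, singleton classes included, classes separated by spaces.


{out.1, out.3, b1.2} {out.2} {b1.1} {b1.3, b3.1, b4.1} {b2.1, b2.2, b4.2} {b2.3} {b3.2} {b3.3} {b4.3}

Two ports join when wires chain via B-identified ports.
stage A: inputs (b1, b2, b4), connectivity {out.1, b1.2} {out.2, b1.3, b4.1} {out.3} {b1.1} {b2.1, b2.2, b4.2} {b2.3} {b4.3}, out.j its boundary
stage B: inputs (b1, b2, b4, b3), connectivity {out.1, out.3, b1.2} {out.2} {b1.1} {b1.3, b3.1, b4.1} {b2.1, b2.2, b4.2} {b2.3} {b3.2} {b3.3} {b4.3}, out.j its boundary


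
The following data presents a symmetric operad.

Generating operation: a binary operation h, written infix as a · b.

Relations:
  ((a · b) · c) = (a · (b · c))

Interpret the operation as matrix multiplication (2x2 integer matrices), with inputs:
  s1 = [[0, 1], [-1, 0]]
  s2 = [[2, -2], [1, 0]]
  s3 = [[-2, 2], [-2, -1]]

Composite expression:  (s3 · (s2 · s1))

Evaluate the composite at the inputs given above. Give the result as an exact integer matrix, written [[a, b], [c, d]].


[[-4, -2], [-4, -5]]

(s2 · s1) = [[2, 2], [0, 1]]
(s3 · (s2 · s1)) = [[-4, -2], [-4, -5]]


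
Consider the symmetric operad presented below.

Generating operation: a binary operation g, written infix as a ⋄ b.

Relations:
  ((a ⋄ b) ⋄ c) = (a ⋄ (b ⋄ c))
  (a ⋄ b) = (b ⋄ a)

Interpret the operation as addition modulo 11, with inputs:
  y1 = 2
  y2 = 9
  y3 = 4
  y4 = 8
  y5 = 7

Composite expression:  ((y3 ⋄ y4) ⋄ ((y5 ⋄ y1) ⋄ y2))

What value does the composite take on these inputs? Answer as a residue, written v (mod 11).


8 (mod 11)

(y3 ⋄ y4) = 1
(y5 ⋄ y1) = 9
((y5 ⋄ y1) ⋄ y2) = 7
((y3 ⋄ y4) ⋄ ((y5 ⋄ y1) ⋄ y2)) = 8


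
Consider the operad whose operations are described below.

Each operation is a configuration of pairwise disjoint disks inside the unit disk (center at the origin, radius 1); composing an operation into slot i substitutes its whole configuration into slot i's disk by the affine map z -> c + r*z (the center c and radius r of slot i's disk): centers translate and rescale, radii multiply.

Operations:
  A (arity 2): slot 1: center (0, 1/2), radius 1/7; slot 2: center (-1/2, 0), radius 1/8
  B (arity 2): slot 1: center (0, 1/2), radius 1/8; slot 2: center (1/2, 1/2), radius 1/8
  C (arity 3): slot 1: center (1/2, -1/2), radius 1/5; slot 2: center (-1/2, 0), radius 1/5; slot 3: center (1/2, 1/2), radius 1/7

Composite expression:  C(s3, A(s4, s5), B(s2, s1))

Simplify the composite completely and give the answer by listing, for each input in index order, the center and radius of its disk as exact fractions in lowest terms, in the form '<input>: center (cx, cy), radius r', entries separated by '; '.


Below C, radii multiply path by path; the s-disk centers shift.
for s3, the 1-step affine chain lands on center (1/2, -1/2), radius 1/5
for s4, the 2-step affine chain lands on center (-1/2, 1/10), radius 1/35
for s5, the 2-step affine chain lands on center (-3/5, 0), radius 1/40
for s2, the 2-step affine chain lands on center (1/2, 4/7), radius 1/56
for s1, the 2-step affine chain lands on center (4/7, 4/7), radius 1/56

s1: center (4/7, 4/7), radius 1/56; s2: center (1/2, 4/7), radius 1/56; s3: center (1/2, -1/2), radius 1/5; s4: center (-1/2, 1/10), radius 1/35; s5: center (-3/5, 0), radius 1/40
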